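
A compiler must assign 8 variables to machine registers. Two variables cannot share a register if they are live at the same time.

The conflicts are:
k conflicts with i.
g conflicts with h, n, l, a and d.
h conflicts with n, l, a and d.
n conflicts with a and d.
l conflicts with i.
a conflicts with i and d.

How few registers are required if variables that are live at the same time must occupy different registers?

g, h, n, a, d are mutually in conflict, so at least 5 registers are needed.
5 registers suffice: k=1, g=2, h=3, n=5, l=1, a=1, i=2, d=4. No two conflicting variables share a register.

5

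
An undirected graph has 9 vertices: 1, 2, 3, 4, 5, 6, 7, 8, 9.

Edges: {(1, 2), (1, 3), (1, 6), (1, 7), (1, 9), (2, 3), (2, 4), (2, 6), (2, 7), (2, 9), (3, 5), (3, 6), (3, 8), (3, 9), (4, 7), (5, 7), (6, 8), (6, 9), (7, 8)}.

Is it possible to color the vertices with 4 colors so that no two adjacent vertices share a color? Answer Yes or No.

No

1, 2, 3, 6, 9 are pairwise adjacent (a clique of size 5), so at least 5 colors are needed.
So 4 colors are not enough.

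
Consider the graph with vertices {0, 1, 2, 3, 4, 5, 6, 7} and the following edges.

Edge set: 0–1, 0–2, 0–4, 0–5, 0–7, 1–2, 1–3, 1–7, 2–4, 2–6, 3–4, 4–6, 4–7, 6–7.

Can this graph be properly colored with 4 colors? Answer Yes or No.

The chromatic number is 3. 2, 4, 6 form a triangle, so at least 3 colors are needed.
3 colors suffice: color a → {0, 3, 6}; color b → {1, 4, 5}; color c → {2, 7}.
Since 4 ≥ 3, a proper 4-coloring certainly exists.

Yes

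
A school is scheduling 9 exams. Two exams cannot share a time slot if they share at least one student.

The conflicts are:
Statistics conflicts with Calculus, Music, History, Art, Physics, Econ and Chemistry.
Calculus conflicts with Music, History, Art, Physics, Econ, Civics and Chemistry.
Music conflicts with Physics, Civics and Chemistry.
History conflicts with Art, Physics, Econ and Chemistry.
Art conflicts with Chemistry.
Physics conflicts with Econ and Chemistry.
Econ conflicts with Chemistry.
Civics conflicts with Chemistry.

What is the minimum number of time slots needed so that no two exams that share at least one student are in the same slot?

6

Statistics, Calculus, History, Physics, Econ, Chemistry all conflict with each other, so at least 6 time slots are needed.
A valid assignment using 6 time slots: Statistics=3, Calculus=2, Music=4, History=4, Art=5, Physics=5, Econ=6, Civics=3, Chemistry=1. Each listed conflict is separated.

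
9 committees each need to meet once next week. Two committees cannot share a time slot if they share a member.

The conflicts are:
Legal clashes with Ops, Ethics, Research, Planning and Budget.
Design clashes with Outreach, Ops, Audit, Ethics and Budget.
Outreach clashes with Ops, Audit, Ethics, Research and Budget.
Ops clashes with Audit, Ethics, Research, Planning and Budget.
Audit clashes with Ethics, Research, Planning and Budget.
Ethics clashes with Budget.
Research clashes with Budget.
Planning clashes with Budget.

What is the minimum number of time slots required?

Design, Outreach, Ops, Audit, Ethics, Budget pairwise conflict, so at least 6 time slots are needed.
Using 6 time slots: Legal=3, Design=6, Outreach=5, Ops=2, Audit=3, Ethics=4, Research=4, Planning=4, Budget=1. Each listed conflict is separated.

6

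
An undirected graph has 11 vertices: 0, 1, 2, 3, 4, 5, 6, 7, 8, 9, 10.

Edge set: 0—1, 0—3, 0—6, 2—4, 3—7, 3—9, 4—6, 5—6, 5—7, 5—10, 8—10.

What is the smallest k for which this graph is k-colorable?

The cycle 3-0-6-5-7-3 has odd length 5, so it cannot be 2-colored; at least 3 colors are needed.
3 colors suffice: color red → {1, 2, 3, 6, 10}; color blue → {0, 4, 5, 8, 9}; color green → {7}. No two adjacent vertices share a color.

3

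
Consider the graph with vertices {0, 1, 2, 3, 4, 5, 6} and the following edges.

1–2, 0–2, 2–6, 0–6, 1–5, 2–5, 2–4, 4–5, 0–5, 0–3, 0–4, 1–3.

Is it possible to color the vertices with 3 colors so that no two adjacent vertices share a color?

0, 2, 4, 5 form a clique, so at least 4 colors are needed.
So 3 colors are not enough.

No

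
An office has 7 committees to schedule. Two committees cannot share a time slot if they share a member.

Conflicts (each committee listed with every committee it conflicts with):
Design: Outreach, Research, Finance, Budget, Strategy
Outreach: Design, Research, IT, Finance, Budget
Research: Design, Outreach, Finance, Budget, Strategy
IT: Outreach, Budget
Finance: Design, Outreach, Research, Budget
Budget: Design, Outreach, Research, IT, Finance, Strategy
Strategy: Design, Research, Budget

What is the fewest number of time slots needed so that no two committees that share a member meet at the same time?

5

Design, Outreach, Research, Finance, Budget pairwise conflict, so at least 5 time slots are needed.
5 time slots suffice: Design=4, Outreach=3, Research=2, IT=2, Finance=5, Budget=1, Strategy=3. Each listed conflict is separated.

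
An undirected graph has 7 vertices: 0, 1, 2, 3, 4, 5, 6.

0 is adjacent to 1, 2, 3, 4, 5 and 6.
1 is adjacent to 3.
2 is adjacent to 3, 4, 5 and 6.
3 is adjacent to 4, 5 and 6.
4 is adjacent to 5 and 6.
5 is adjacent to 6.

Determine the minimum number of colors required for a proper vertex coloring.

0, 2, 3, 4, 5, 6 form a clique, so at least 6 colors are needed.
A valid assignment using 6 colors: 0=a, 1=c, 2=f, 3=b, 4=d, 5=e, 6=c. No two adjacent vertices share a color.

6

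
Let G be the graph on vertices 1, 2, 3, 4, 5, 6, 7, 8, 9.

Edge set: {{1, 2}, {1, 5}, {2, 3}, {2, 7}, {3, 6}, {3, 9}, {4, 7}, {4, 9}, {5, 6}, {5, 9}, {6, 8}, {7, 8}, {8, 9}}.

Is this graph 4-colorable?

Yes

The chromatic number is 3. The cycle 3-2-7-8-6-3 has odd length 5, so it cannot be 2-colored; at least 3 colors are needed.
3 colors suffice: color a → {1, 6, 7, 9}; color b → {3, 4, 5, 8}; color c → {2}.
Since 4 ≥ 3, a proper 4-coloring certainly exists.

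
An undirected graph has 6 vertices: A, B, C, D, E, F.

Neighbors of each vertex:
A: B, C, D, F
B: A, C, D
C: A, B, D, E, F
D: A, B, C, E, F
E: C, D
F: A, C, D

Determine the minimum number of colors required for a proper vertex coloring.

4

A, B, C, D are mutually adjacent (a clique of size 4), so at least 4 colors are needed.
4 colors suffice: color 1 → {D}; color 2 → {C}; color 3 → {A, E}; color 4 → {B, F}. Every edge joins two different colors.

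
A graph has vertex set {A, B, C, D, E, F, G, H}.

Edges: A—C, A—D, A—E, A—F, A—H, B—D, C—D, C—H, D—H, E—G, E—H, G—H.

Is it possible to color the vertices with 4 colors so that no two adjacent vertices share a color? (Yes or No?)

Yes

The chromatic number is 4. A, C, D, H form a clique, so at least 4 colors are needed.
4 colors suffice: A=2, B=1, C=4, D=3, E=3, F=1, G=2, H=1.
That is already a proper 4-coloring.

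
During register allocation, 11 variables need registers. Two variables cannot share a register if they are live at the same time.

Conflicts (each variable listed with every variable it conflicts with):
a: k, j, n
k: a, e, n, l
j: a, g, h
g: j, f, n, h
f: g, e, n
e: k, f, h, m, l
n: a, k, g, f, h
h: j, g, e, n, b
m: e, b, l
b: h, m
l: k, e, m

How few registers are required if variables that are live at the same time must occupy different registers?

3

g, n, h pairwise conflict, so at least 3 registers are needed.
3 registers suffice: a=3, k=1, j=2, g=3, f=1, e=2, n=2, h=1, m=1, b=2, l=3. Every pair that conflicts lands in different registers.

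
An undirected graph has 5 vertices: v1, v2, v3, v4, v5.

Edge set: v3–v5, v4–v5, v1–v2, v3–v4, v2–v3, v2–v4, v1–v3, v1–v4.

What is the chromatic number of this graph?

v1, v2, v3, v4 form a clique, so at least 4 colors are needed.
4 colors suffice: color 1 → {v3}; color 2 → {v4}; color 3 → {v2, v5}; color 4 → {v1}. No two adjacent vertices share a color.

4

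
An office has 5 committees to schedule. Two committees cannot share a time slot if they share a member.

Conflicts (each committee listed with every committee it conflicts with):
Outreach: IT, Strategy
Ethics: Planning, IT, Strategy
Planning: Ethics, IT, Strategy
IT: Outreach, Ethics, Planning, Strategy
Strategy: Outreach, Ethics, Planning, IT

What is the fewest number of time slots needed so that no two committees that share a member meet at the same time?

Ethics, Planning, IT, Strategy pairwise conflict, so at least 4 time slots are needed.
Using 4 time slots: Outreach=3, Ethics=4, Planning=3, IT=1, Strategy=2. Every pair that conflicts lands in different time slots.

4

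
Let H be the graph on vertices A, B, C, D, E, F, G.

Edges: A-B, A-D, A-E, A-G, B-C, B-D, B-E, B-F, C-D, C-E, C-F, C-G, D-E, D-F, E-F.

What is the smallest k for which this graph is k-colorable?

5

B, C, D, E, F are mutually adjacent (a clique of size 5), so at least 5 colors are needed.
5 colors suffice: A=4, B=2, C=4, D=1, E=3, F=5, G=1. Every edge joins two different colors.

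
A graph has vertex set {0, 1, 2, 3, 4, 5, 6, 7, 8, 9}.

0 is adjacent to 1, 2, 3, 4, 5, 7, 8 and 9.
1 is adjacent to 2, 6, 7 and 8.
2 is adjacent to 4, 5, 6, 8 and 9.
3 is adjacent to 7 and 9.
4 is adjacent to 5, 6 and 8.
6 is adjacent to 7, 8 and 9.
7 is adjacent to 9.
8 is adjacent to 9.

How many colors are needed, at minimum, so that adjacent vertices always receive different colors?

4

0, 3, 7, 9 are mutually adjacent (a clique of size 4), so at least 4 colors are needed.
A valid assignment using 4 colors: 0=red, 1=yellow, 2=blue, 3=green, 4=yellow, 5=green, 6=red, 7=blue, 8=green, 9=yellow. No two adjacent vertices share a color.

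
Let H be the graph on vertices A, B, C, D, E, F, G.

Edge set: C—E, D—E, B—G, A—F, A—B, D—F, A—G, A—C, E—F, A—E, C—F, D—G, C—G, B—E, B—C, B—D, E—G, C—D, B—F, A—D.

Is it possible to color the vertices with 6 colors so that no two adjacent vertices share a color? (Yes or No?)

Yes

The chromatic number is 6. A, B, C, D, E, G form a clique, so at least 6 colors are needed.
A valid assignment using 6 colors: A=4, B=3, C=2, D=5, E=1, F=6, G=6.
That is already a proper 6-coloring.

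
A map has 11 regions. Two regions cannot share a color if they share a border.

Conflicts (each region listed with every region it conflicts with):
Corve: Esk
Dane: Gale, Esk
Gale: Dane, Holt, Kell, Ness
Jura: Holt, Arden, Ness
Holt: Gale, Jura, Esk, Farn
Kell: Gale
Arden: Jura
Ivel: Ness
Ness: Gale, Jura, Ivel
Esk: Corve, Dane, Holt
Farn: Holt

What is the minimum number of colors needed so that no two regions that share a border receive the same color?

Gale and Kell conflict, so at least 2 colors are needed.
2 colors suffice: color 1 → {Gale, Jura, Ivel, Esk, Farn}; color 2 → {Corve, Dane, Holt, Kell, Arden, Ness}. No two conflicting regions share a color.

2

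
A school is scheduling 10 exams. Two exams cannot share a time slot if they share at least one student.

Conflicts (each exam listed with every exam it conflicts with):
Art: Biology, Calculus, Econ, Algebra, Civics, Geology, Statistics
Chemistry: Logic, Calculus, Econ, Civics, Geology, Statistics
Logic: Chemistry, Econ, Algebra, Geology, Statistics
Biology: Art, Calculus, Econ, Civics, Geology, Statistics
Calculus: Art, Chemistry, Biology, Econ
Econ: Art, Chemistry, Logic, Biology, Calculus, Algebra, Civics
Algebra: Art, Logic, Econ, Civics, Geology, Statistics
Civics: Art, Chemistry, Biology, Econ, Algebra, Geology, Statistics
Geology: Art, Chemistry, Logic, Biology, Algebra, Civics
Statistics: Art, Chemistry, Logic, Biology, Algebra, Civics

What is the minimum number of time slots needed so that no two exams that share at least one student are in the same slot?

Art, Biology, Econ, Civics are mutually in conflict, so at least 4 time slots are needed.
4 time slots suffice: time slot 1 → {Logic, Calculus, Civics}; time slot 2 → {Econ, Geology, Statistics}; time slot 3 → {Art, Chemistry}; time slot 4 → {Biology, Algebra}. No two conflicting exams share a time slot.

4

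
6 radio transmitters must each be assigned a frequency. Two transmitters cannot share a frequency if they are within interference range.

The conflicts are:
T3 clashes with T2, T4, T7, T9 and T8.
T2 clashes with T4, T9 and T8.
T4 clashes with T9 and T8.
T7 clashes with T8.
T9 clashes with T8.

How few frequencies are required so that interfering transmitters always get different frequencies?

5

T3, T2, T4, T9, T8 are mutually in conflict, so at least 5 frequencies are needed.
5 frequencies suffice: frequency 1 → {T8}; frequency 2 → {T3}; frequency 3 → {T7, T9}; frequency 4 → {T2}; frequency 5 → {T4}. No two conflicting transmitters share a frequency.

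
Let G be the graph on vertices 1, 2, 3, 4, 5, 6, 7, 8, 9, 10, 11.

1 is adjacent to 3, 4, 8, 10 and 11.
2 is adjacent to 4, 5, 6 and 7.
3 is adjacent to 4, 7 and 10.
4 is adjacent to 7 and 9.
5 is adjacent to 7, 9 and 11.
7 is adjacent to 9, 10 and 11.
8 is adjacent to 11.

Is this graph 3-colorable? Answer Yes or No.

The chromatic number is 3. 3, 4, 7 are pairwise adjacent, so at least 3 colors are needed.
3 colors suffice: 1=red, 2=green, 3=green, 4=blue, 5=blue, 6=red, 7=red, 8=blue, 9=green, 10=blue, 11=green.
That is already a proper 3-coloring.

Yes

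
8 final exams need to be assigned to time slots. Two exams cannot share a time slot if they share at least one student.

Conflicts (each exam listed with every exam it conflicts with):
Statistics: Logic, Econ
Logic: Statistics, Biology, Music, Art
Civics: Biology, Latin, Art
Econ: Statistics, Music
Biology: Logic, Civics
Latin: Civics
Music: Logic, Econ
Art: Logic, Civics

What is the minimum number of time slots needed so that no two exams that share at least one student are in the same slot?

Econ and Music conflict, so at least 2 time slots are needed.
2 time slots suffice: Statistics=2, Logic=1, Civics=1, Econ=1, Biology=2, Latin=2, Music=2, Art=2. Every pair that conflicts lands in different time slots.

2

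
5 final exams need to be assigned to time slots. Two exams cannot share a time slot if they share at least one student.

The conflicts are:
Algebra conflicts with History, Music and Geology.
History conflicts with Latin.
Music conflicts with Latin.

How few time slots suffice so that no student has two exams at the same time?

Algebra and History conflict, so at least 2 time slots are needed.
A valid assignment using 2 time slots: Algebra=1, History=2, Music=2, Geology=2, Latin=1. Each listed conflict is separated.

2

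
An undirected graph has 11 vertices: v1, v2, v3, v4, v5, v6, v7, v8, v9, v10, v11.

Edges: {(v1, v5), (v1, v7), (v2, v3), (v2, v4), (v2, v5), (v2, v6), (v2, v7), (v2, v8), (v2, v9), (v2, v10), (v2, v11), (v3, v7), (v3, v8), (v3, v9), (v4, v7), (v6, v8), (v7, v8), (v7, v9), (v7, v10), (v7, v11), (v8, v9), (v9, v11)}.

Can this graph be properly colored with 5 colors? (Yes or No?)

The chromatic number is 5. v2, v3, v7, v8, v9 form a clique, so at least 5 colors are needed.
One proper 5-coloring: v1=R, v2=R, v3=P, v4=G, v5=B, v6=B, v7=B, v8=Y, v9=G, v10=G, v11=Y.
That is already a proper 5-coloring.

Yes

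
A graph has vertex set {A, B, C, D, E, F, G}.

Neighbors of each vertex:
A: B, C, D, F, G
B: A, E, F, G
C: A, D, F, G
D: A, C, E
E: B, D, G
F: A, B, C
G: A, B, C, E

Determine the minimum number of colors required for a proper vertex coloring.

A, C, D are mutually adjacent, so at least 3 colors are needed.
One proper 3-coloring: A=1, B=2, C=2, D=3, E=1, F=3, G=3. No two adjacent vertices share a color.

3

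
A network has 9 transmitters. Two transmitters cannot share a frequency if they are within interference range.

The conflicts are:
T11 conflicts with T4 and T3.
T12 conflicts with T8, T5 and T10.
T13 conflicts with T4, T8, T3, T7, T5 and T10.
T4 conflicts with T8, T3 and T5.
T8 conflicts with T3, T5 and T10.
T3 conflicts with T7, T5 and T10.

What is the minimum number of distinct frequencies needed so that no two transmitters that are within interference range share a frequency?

5

T13, T4, T8, T3, T5 pairwise conflict, so at least 5 frequencies are needed.
5 frequencies suffice: frequency 1 → {T12, T3}; frequency 2 → {T11, T8, T7}; frequency 3 → {T13}; frequency 4 → {T5, T10}; frequency 5 → {T4}. Each listed conflict is separated.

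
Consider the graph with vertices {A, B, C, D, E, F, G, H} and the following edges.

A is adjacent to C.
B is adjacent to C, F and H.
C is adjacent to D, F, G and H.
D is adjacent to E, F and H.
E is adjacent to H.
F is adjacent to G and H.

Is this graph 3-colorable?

C, D, F, H are pairwise adjacent (a clique of size 4), so at least 4 colors are needed.
So 3 colors are not enough.

No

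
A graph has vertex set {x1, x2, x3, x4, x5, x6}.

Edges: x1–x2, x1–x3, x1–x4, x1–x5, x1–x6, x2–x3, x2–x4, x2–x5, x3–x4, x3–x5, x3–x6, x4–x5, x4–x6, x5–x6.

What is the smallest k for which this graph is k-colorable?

x1, x2, x3, x4, x5 form a clique, so at least 5 colors are needed.
5 colors suffice: color 1 → {x5}; color 2 → {x4}; color 3 → {x3}; color 4 → {x1}; color 5 → {x2, x6}. Each edge has distinct colors on its endpoints.

5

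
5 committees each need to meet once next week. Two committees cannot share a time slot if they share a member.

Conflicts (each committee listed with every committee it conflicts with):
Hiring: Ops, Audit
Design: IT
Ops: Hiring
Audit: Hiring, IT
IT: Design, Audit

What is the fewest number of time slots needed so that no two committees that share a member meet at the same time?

2

Audit and IT conflict, so at least 2 time slots are needed.
2 time slots suffice: Hiring=2, Design=1, Ops=1, Audit=1, IT=2. No two conflicting committees share a time slot.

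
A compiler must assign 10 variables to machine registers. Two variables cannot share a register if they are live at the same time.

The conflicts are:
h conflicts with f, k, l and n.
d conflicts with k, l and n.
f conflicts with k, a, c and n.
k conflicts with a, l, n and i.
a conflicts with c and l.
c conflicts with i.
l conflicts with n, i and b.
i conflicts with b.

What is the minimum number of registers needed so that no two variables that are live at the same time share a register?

d, k, l, n all conflict with each other, so at least 4 registers are needed.
4 registers suffice: h=4, d=4, f=2, k=1, a=3, c=1, l=2, n=3, i=3, b=1. Every pair that conflicts lands in different registers.

4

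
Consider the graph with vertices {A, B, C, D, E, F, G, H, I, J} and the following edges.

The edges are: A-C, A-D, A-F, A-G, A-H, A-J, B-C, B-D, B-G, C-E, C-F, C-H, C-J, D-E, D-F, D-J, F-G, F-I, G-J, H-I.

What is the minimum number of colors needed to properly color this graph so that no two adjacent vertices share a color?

3

A, C, H form a triangle, so at least 3 colors are needed.
3 colors suffice: A=2, B=2, C=1, D=1, E=2, F=3, G=1, H=3, I=1, J=3. Each edge has distinct colors on its endpoints.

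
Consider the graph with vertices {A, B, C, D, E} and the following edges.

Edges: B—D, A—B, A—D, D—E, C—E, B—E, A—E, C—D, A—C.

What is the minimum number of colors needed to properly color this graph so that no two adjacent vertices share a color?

A, B, D, E form a clique, so at least 4 colors are needed.
One proper 4-coloring: A=3, B=4, C=4, D=2, E=1. No two adjacent vertices share a color.

4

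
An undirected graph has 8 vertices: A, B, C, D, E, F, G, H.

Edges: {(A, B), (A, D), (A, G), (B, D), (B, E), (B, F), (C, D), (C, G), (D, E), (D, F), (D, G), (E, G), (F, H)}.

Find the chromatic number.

3

B, D, F are pairwise adjacent, so at least 3 colors are needed.
One proper 3-coloring: A=3, B=2, C=3, D=1, E=3, F=3, G=2, H=1. Each edge has distinct colors on its endpoints.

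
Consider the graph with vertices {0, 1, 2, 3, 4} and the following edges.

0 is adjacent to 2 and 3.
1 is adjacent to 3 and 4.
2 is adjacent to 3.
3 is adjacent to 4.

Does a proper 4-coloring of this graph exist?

Yes

The chromatic number is 3. 0, 2, 3 form a triangle, so at least 3 colors are needed.
3 colors suffice: color red → {3}; color blue → {0, 4}; color green → {1, 2}.
Since 4 ≥ 3, a proper 4-coloring certainly exists.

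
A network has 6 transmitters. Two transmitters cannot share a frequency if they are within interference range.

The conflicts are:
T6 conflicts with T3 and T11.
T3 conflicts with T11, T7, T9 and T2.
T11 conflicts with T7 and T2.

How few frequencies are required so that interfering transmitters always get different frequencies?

3

T6, T3, T11 all conflict with each other, so at least 3 frequencies are needed.
3 frequencies suffice: frequency 1 → {T3}; frequency 2 → {T11, T9}; frequency 3 → {T6, T7, T2}. No two conflicting transmitters share a frequency.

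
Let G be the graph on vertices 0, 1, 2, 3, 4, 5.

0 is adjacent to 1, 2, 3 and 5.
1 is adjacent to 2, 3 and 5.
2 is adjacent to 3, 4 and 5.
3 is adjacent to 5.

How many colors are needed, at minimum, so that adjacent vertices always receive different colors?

0, 1, 2, 3, 5 are mutually adjacent (a clique of size 5), so at least 5 colors are needed.
5 colors suffice: 0=blue, 1=green, 2=red, 3=purple, 4=blue, 5=yellow. Each edge has distinct colors on its endpoints.

5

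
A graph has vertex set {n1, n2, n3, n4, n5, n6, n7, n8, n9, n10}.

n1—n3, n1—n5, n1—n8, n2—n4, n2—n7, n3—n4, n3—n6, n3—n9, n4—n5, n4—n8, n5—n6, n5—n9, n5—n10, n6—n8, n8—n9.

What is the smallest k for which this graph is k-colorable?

n1 and n5 are adjacent, so at least 2 colors are needed.
2 colors suffice: color red → {n2, n3, n5, n8}; color blue → {n1, n4, n6, n7, n9, n10}. Every edge joins two different colors.

2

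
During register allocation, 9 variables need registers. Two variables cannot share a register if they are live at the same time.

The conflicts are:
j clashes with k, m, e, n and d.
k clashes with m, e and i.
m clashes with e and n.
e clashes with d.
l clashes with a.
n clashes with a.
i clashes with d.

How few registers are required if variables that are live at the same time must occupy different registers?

j, k, m, e all conflict with each other, so at least 4 registers are needed.
4 registers suffice: j=1, k=3, m=4, e=2, l=2, n=2, a=1, i=1, d=3. Each listed conflict is separated.

4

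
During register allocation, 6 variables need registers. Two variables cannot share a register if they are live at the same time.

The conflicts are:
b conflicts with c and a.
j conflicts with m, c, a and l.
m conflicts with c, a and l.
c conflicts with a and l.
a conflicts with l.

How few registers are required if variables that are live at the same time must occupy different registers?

5

j, m, c, a, l all conflict with each other, so at least 5 registers are needed.
5 registers suffice: b=3, j=3, m=4, c=2, a=1, l=5. Every pair that conflicts lands in different registers.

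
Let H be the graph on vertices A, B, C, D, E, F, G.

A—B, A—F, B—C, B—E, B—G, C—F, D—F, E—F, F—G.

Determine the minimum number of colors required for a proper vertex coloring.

2

D and F are adjacent, so at least 2 colors are needed.
2 colors suffice: color red → {B, F}; color blue → {A, C, D, E, G}. Every edge joins two different colors.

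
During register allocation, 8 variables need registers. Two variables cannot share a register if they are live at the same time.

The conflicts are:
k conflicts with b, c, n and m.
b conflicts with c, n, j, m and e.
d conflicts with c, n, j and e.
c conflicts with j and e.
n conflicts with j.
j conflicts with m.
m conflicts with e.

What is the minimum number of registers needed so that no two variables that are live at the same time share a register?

3

b, j, m pairwise conflict, so at least 3 registers are needed.
3 registers suffice: k=2, b=1, d=1, c=3, n=3, j=2, m=3, e=2. Each listed conflict is separated.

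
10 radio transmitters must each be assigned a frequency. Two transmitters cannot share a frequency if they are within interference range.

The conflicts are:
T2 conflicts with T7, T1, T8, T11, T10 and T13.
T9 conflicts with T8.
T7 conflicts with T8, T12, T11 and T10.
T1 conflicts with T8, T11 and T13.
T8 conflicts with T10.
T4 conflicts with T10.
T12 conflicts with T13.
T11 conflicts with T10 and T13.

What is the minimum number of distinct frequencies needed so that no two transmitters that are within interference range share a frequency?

4

T2, T7, T11, T10 all conflict with each other, so at least 4 frequencies are needed.
4 frequencies suffice: frequency 1 → {T2, T9, T4, T12}; frequency 2 → {T7, T13}; frequency 3 → {T8, T11}; frequency 4 → {T1, T10}. No two conflicting transmitters share a frequency.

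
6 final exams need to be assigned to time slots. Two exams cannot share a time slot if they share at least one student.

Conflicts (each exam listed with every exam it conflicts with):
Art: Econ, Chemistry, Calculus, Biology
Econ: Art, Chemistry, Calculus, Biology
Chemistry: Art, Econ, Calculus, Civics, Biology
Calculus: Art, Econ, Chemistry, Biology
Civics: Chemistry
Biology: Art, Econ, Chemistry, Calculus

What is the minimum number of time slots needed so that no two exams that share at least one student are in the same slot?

Art, Econ, Chemistry, Calculus, Biology are mutually in conflict, so at least 5 time slots are needed.
Using 5 time slots: Art=5, Econ=2, Chemistry=1, Calculus=3, Civics=2, Biology=4. No two conflicting exams share a time slot.

5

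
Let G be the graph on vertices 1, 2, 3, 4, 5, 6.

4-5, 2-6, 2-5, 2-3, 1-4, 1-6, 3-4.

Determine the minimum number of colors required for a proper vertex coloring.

The cycle 2-5-4-1-6-2 has odd length 5, so it cannot be 2-colored; at least 3 colors are needed.
3 colors suffice: color a → {2, 4}; color b → {3, 5, 6}; color c → {1}. Every edge joins two different colors.

3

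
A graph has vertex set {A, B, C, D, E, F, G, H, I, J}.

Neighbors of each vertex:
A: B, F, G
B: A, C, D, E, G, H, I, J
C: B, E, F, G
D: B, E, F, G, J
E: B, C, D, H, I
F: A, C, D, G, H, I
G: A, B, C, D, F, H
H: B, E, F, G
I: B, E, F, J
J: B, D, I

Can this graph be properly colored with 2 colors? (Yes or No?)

B, E, I are pairwise adjacent, so at least 3 colors are needed.
So 2 colors are not enough.

No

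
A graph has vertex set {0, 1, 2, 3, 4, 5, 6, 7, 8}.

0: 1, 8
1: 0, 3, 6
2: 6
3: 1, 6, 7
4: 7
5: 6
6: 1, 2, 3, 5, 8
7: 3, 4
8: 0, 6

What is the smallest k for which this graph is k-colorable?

3

1, 3, 6 form a triangle, so at least 3 colors are needed.
3 colors suffice: color a → {0, 6, 7}; color b → {1, 2, 4, 5, 8}; color c → {3}. No two adjacent vertices share a color.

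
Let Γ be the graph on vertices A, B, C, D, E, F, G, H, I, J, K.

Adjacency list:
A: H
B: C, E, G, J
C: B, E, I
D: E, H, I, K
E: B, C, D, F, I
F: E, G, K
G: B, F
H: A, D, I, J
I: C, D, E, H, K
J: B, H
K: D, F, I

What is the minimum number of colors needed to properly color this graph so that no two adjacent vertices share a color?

D, H, I are mutually adjacent, so at least 3 colors are needed.
3 colors suffice: color 1 → {A, B, F, I}; color 2 → {E, G, H, K}; color 3 → {C, D, J}. Each edge has distinct colors on its endpoints.

3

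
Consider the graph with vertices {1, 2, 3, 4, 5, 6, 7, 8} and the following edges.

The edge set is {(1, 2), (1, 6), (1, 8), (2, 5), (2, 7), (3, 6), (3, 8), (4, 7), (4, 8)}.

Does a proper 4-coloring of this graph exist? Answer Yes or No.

Yes

The chromatic number is 3. The cycle 4-7-2-1-8-4 has odd length 5, so it cannot be 2-colored; at least 3 colors are needed.
A valid assignment using 3 colors: 1=b, 2=a, 3=b, 4=c, 5=b, 6=a, 7=b, 8=a.
Since 4 ≥ 3, a proper 4-coloring certainly exists.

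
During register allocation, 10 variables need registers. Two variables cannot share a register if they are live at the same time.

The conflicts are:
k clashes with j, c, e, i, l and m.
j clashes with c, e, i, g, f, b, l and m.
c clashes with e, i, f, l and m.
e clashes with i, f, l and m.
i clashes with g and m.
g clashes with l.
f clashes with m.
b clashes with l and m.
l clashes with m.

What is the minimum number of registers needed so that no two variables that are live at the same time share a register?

k, j, c, e, i, m all conflict with each other, so at least 6 registers are needed.
Using 6 registers: k=6, j=1, c=3, e=4, i=5, g=2, f=5, b=3, l=5, m=2. Each listed conflict is separated.

6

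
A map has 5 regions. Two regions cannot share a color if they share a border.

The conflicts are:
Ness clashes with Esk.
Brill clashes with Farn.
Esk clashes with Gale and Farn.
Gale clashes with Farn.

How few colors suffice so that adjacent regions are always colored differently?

Esk, Gale, Farn all conflict with each other, so at least 3 colors are needed.
3 colors suffice: Ness=1, Brill=2, Esk=2, Gale=3, Farn=1. Every pair that conflicts lands in different colors.

3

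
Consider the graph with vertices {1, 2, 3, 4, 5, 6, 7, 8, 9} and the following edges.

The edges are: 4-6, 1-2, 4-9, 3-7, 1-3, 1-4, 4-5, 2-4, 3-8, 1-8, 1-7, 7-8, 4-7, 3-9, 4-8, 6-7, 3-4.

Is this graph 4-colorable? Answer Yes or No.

No

1, 3, 4, 7, 8 are mutually adjacent (a clique of size 5), so at least 5 colors are needed.
So 4 colors are not enough.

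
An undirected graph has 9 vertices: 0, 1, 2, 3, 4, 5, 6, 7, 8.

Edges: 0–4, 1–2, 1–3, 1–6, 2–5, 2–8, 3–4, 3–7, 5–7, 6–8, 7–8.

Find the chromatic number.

The cycle 8-7-3-1-6-8 has odd length 5, so it cannot be 2-colored; at least 3 colors are needed.
3 colors suffice: color a → {0, 3, 5, 8}; color b → {2, 4, 6, 7}; color c → {1}. No two adjacent vertices share a color.

3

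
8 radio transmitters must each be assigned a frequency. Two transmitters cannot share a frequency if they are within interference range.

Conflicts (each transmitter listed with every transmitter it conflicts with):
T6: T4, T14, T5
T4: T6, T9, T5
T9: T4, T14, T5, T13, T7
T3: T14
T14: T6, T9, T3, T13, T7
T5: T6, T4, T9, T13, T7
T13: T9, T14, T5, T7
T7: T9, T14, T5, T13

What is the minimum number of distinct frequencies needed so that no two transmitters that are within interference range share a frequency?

4

T9, T14, T13, T7 are mutually in conflict, so at least 4 frequencies are needed.
4 frequencies suffice: frequency 1 → {T14, T5}; frequency 2 → {T6, T9, T3}; frequency 3 → {T4, T7}; frequency 4 → {T13}. Every pair that conflicts lands in different frequencies.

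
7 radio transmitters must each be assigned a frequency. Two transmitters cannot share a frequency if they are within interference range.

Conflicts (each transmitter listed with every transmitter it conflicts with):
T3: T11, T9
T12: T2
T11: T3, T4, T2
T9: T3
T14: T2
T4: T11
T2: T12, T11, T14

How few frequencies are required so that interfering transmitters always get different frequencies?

T3 and T11 conflict, so at least 2 frequencies are needed.
2 frequencies suffice: T3=2, T12=1, T11=1, T9=1, T14=1, T4=2, T2=2. Every pair that conflicts lands in different frequencies.

2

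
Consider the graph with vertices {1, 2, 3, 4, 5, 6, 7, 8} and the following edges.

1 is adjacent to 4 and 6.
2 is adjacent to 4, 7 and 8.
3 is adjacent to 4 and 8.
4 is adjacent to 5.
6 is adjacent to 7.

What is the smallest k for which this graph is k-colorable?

3

The cycle 6-7-2-4-1-6 has odd length 5, so it cannot be 2-colored; at least 3 colors are needed.
3 colors suffice: 1=c, 2=b, 3=b, 4=a, 5=b, 6=b, 7=a, 8=a. Each edge has distinct colors on its endpoints.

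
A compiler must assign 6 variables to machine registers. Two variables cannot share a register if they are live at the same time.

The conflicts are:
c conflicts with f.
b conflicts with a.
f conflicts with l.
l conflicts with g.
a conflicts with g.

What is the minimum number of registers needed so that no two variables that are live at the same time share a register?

l and g conflict, so at least 2 registers are needed.
Using 2 registers: c=2, b=1, f=1, l=2, a=2, g=1. Each listed conflict is separated.

2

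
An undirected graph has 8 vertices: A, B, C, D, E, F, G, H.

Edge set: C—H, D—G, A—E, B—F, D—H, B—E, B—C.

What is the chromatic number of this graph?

B and F are adjacent, so at least 2 colors are needed.
2 colors suffice: color 1 → {A, B, G, H}; color 2 → {C, D, E, F}. Each edge has distinct colors on its endpoints.

2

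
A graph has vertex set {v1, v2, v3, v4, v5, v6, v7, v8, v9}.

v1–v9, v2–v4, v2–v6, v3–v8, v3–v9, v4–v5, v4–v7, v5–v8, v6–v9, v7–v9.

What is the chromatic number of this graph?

3

The cycle v2-v6-v9-v7-v4-v2 has odd length 5, so it cannot be 2-colored; at least 3 colors are needed.
3 colors suffice: v1=2, v2=2, v3=2, v4=1, v5=2, v6=3, v7=2, v8=1, v9=1. No two adjacent vertices share a color.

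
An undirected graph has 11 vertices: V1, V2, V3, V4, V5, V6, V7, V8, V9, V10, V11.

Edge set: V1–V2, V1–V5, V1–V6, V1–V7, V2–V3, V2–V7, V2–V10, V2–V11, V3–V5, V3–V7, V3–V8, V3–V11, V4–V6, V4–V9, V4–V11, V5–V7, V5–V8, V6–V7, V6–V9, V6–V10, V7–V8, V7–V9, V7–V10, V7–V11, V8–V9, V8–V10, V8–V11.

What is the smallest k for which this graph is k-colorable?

4

V3, V5, V7, V8 are pairwise adjacent (a clique of size 4), so at least 4 colors are needed.
4 colors suffice: color 1 → {V4, V7}; color 2 → {V2, V6, V8}; color 3 → {V5, V9, V10, V11}; color 4 → {V1, V3}. Every edge joins two different colors.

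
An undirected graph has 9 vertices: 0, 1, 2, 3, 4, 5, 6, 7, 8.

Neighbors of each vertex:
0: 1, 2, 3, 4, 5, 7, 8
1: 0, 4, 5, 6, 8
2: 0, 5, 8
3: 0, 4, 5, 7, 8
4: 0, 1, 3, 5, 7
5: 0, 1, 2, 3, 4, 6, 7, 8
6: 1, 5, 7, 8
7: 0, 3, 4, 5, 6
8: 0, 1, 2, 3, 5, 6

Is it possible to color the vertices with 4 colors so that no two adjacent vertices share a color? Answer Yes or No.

0, 3, 4, 5, 7 are pairwise adjacent (a clique of size 5), so at least 5 colors are needed.
So 4 colors are not enough.

No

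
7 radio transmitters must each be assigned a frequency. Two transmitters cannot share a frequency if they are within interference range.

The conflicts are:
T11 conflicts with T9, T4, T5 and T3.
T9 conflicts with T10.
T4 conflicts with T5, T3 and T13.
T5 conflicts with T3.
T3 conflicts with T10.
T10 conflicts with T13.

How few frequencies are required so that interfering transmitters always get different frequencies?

T11, T4, T5, T3 are mutually in conflict, so at least 4 frequencies are needed.
Using 4 frequencies: T11=1, T9=2, T4=3, T5=4, T3=2, T10=1, T13=2. No two conflicting transmitters share a frequency.

4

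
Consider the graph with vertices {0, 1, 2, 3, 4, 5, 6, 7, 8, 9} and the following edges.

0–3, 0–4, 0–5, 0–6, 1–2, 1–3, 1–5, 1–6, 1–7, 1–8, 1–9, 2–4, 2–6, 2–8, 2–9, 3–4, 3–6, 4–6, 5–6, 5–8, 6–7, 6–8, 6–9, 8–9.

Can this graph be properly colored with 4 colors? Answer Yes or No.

No

1, 2, 6, 8, 9 are pairwise adjacent (a clique of size 5), so at least 5 colors are needed.
So 4 colors are not enough.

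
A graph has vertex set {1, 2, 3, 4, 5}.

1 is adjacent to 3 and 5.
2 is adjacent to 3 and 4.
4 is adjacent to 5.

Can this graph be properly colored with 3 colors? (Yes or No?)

The chromatic number is 3. The cycle 3-1-5-4-2-3 has odd length 5, so it cannot be 2-colored; at least 3 colors are needed.
3 colors suffice: color a → {2, 5}; color b → {1, 4}; color c → {3}.
That is already a proper 3-coloring.

Yes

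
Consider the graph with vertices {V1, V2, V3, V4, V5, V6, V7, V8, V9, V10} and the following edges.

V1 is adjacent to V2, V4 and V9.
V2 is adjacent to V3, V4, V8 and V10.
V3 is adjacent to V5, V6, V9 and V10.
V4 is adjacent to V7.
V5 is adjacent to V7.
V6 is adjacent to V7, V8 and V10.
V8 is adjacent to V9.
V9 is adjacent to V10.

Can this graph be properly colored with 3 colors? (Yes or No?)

Yes

The chromatic number is 3. V2, V3, V10 are pairwise adjacent, so at least 3 colors are needed.
One proper 3-coloring: V1=2, V2=1, V3=2, V4=3, V5=1, V6=1, V7=2, V8=2, V9=1, V10=3.
That is already a proper 3-coloring.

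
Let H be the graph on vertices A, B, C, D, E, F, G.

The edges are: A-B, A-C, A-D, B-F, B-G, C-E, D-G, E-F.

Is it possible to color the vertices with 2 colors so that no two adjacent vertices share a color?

No

The cycle F-B-A-C-E-F has odd length 5, so it cannot be 2-colored; at least 3 colors are needed.
So 2 colors are not enough.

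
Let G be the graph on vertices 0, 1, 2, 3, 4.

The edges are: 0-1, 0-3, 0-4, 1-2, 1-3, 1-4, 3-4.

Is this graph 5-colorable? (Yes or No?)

Yes

The chromatic number is 4. 0, 1, 3, 4 are pairwise adjacent (a clique of size 4), so at least 4 colors are needed.
A valid assignment using 4 colors: 0=d, 1=a, 2=b, 3=c, 4=b.
Since 5 ≥ 4, a proper 5-coloring certainly exists.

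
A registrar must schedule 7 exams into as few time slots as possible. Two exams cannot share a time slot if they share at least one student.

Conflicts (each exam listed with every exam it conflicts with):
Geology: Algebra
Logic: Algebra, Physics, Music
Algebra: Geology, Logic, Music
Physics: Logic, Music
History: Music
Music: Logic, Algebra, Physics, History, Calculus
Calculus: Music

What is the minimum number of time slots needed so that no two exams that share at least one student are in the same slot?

Logic, Physics, Music all conflict with each other, so at least 3 time slots are needed.
3 time slots suffice: time slot 1 → {Geology, Music}; time slot 2 → {Logic, History, Calculus}; time slot 3 → {Algebra, Physics}. No two conflicting exams share a time slot.

3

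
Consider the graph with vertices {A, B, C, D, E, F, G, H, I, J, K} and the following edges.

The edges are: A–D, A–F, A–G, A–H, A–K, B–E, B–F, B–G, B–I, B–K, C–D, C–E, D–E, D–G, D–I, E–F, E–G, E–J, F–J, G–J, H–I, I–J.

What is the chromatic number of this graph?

3

C, D, E are mutually adjacent, so at least 3 colors are needed.
3 colors suffice: A=1, B=2, C=3, D=2, E=1, F=3, G=3, H=2, I=1, J=2, K=3. Every edge joins two different colors.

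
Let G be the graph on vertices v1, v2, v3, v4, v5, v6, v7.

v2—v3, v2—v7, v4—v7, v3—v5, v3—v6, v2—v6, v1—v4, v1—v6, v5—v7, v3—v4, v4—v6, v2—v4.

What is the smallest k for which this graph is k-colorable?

v2, v3, v4, v6 are mutually adjacent (a clique of size 4), so at least 4 colors are needed.
4 colors suffice: v1=2, v2=2, v3=4, v4=1, v5=1, v6=3, v7=3. No two adjacent vertices share a color.

4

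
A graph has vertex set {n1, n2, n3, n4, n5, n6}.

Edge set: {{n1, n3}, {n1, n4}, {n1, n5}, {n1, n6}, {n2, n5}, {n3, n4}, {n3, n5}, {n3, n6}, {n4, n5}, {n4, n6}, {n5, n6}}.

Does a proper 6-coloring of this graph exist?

Yes

The chromatic number is 5. n1, n3, n4, n5, n6 are mutually adjacent (a clique of size 5), so at least 5 colors are needed.
5 colors suffice: n1=4, n2=2, n3=2, n4=3, n5=1, n6=5.
Since 6 ≥ 5, a proper 6-coloring certainly exists.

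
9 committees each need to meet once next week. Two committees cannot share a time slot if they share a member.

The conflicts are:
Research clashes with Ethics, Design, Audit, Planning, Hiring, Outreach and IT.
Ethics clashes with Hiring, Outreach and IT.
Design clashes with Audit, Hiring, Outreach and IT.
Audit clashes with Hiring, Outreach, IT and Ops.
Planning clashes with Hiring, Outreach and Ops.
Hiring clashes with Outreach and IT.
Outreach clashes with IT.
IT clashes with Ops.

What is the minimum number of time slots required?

Research, Design, Audit, Hiring, Outreach, IT all conflict with each other, so at least 6 time slots are needed.
6 time slots suffice: time slot 1 → {Planning, IT}; time slot 2 → {Hiring, Ops}; time slot 3 → {Outreach}; time slot 4 → {Research}; time slot 5 → {Ethics, Audit}; time slot 6 → {Design}. Every pair that conflicts lands in different time slots.

6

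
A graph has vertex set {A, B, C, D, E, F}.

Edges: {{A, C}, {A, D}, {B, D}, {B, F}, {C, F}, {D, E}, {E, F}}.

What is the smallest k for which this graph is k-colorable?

The cycle D-E-F-C-A-D has odd length 5, so it cannot be 2-colored; at least 3 colors are needed.
3 colors suffice: color 1 → {D, F}; color 2 → {A, B, E}; color 3 → {C}. Every edge joins two different colors.

3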